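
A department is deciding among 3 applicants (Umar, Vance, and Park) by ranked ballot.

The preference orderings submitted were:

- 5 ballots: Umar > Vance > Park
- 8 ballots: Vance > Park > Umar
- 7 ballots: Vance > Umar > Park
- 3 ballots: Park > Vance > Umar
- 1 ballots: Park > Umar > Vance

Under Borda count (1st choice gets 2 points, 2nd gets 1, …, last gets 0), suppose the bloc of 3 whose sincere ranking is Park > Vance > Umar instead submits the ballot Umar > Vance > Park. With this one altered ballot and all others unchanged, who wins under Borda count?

Vance

Borda totals with the altered ballot: Umar 24, Vance 38, Park 10.
The winner is unchanged: still Vance.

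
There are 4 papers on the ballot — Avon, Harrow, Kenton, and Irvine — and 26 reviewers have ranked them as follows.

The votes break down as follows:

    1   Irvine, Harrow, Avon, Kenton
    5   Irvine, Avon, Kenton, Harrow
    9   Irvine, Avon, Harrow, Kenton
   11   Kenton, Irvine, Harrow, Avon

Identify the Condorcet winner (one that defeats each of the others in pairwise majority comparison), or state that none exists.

Irvine

Head-to-head results (26 voters total):
Avon vs Harrow: Avon wins 14–12.
Avon vs Kenton: Avon wins 15–11.
Avon vs Irvine: Irvine wins 26–0.
Harrow vs Kenton: Kenton wins 16–10.
Harrow vs Irvine: Irvine wins 26–0.
Kenton vs Irvine: Irvine wins 15–11.
Irvine beats each rival — Avon (26–0), Harrow (26–0), Kenton (15–11) — so Irvine is the Condorcet winner.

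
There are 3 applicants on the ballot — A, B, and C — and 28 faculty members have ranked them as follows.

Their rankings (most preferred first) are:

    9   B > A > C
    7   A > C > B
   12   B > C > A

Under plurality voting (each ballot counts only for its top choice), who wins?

B

First-place vote totals:
  A: 7
  B: 21
  C: 0
B has the most first-place votes.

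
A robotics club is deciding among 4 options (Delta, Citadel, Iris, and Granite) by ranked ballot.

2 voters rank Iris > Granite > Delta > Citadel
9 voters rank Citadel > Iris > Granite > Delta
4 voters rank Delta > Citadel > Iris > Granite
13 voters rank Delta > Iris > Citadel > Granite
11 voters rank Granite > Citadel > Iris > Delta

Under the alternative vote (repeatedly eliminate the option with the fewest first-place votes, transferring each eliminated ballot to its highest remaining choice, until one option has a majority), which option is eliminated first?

Round 1: Delta 17, Granite 11, Citadel 9, Iris 2. Iris has the fewest and is eliminated.
Round 2: Delta 17, Granite 13, Citadel 9. Citadel has the fewest and is eliminated.
Round 3: Granite 22, Delta 17. Granite has a majority.

Iris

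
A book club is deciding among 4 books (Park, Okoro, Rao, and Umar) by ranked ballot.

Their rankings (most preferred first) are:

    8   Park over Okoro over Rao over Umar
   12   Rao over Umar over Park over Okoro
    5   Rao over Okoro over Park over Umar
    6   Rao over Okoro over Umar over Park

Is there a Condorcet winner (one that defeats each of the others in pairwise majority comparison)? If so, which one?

Rao

Head-to-head results (31 voters total):
Park vs Okoro: Park wins 20–11.
Park vs Rao: Rao wins 23–8.
Park vs Umar: Umar wins 18–13.
Okoro vs Rao: Rao wins 23–8.
Okoro vs Umar: Okoro wins 19–12.
Rao vs Umar: Rao wins 31–0.
Rao beats each rival — Park (23–8), Okoro (23–8), Umar (31–0) — so Rao is the Condorcet winner.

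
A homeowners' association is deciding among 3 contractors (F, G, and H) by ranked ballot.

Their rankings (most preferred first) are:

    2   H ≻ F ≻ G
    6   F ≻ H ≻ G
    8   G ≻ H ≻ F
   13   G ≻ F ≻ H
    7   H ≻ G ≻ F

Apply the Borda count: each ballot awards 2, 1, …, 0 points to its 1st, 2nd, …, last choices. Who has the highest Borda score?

G

Borda scores:
  F: 2·1 + 6·2 + 8·0 + 13·1 + 7·0 = 27
  G: 2·0 + 6·0 + 8·2 + 13·2 + 7·1 = 49
  H: 2·2 + 6·1 + 8·1 + 13·0 + 7·2 = 32
G has the highest total.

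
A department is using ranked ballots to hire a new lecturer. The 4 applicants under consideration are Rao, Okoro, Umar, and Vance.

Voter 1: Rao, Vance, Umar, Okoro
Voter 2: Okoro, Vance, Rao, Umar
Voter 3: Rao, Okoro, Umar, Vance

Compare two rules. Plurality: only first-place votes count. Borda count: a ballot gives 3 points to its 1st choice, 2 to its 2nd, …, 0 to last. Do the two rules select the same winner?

Yes

Plurality first-place counts: Rao 2, Okoro 1, Umar 0, Vance 0 → Rao.
Borda totals: Rao 7, Okoro 5, Umar 2, Vance 4 → Rao.
The two rules agree on Rao.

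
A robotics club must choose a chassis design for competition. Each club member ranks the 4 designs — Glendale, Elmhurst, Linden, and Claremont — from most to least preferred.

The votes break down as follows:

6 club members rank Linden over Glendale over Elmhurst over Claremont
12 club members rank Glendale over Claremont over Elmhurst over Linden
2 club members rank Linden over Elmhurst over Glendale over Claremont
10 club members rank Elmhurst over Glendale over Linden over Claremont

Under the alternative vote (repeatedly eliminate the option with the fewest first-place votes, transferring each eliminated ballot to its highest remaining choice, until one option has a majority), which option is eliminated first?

Claremont

Round 1: Glendale 12, Elmhurst 10, Linden 8, Claremont 0. Claremont has the fewest and is eliminated.
Round 2: Glendale 12, Elmhurst 10, Linden 8. Linden has the fewest and is eliminated.
Round 3: Glendale 18, Elmhurst 12. Glendale has a majority.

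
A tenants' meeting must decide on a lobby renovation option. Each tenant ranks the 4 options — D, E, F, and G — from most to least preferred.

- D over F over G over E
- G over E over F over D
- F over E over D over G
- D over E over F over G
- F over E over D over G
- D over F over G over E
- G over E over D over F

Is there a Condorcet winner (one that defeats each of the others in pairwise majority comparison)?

Head-to-head results (7 voters total):
D vs E: E wins 4–3.
D vs F: D wins 4–3.
D vs G: D wins 5–2.
E vs F: F wins 4–3.
E vs G: G wins 4–3.
F vs G: F wins 5–2.
No candidate beats all others: D beats F beats E beats D, a majority cycle.

No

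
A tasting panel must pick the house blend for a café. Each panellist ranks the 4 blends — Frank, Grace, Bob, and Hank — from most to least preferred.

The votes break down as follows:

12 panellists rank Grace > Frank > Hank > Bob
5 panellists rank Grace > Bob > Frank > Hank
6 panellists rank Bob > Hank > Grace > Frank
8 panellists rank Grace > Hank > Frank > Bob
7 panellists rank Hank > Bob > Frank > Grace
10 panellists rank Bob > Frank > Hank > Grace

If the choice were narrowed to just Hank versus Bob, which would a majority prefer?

Hank

Ballots ranking Hank above Bob: 12+8+7 = 27.
Ballots ranking Bob above Hank: 5+6+10 = 21.
Hank wins the head-to-head, 27–21.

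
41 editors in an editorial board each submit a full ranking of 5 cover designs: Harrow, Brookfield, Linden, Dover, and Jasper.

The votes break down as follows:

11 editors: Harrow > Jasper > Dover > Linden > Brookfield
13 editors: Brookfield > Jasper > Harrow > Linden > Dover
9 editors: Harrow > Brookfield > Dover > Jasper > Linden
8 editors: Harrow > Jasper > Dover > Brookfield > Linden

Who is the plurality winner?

Harrow

First-place vote totals:
  Harrow: 28
  Brookfield: 13
  Linden: 0
  Dover: 0
  Jasper: 0
Harrow has the most first-place votes.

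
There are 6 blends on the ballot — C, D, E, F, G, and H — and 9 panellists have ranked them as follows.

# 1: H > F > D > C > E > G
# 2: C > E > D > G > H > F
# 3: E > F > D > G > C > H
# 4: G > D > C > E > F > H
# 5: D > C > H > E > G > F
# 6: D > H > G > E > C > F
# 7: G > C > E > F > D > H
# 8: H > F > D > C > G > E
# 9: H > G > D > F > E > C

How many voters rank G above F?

Ballots ranking G above F: 6.
Ballots ranking F above G: 3.
So 6 of 9 voters prefer G to F.

6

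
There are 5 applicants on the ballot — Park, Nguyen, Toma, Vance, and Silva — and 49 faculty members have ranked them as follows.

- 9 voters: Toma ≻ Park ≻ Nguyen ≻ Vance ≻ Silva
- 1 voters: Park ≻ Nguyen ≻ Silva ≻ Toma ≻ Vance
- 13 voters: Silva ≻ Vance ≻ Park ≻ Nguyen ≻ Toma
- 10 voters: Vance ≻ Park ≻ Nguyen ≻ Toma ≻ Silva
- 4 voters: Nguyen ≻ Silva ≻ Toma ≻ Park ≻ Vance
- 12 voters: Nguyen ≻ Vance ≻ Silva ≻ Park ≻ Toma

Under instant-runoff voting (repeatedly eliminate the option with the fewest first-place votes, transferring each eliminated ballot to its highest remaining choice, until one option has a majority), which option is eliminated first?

Park

Round 1: Nguyen 16, Silva 13, Vance 10, Toma 9, Park 1. Park has the fewest and is eliminated.
Round 2: Nguyen 17, Silva 13, Vance 10, Toma 9. Toma has the fewest and is eliminated.
Round 3: Nguyen 26, Silva 13, Vance 10. Nguyen has a majority.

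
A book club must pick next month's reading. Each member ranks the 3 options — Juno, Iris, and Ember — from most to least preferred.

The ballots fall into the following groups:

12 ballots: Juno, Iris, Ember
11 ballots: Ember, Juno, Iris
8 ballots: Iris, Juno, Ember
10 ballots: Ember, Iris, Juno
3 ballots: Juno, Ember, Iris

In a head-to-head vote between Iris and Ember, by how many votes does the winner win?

4

Ballots ranking Iris above Ember: 12+8 = 20.
Ballots ranking Ember above Iris: 11+10+3 = 24.
Ember wins 24–20, a margin of 4.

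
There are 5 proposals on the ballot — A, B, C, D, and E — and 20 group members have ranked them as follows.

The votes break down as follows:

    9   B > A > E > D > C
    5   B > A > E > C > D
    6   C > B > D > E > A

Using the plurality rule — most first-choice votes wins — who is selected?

B

First-place vote totals:
  A: 0
  B: 14
  C: 6
  D: 0
  E: 0
B has the most first-place votes.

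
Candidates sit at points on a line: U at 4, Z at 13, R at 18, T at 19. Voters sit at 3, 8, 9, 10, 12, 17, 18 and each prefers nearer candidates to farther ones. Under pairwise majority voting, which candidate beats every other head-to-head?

Z

With single-peaked preferences on a line, the Condorcet winner is the candidate closest to the median voter.
The median voter (position 10) is closest to Z at 13.
Check: Z vs R — voters closer to Z: 5 of 7.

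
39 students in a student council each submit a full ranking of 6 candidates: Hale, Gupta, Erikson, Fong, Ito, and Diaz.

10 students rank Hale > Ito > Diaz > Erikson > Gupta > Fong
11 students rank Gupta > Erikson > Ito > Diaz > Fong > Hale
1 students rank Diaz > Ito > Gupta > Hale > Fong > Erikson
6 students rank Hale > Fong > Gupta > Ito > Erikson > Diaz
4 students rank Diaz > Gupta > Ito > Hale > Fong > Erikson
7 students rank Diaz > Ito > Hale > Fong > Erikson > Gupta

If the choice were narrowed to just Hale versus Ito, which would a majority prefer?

Ito

Ballots ranking Hale above Ito: 10+6 = 16.
Ballots ranking Ito above Hale: 11+1+4+7 = 23.
Ito wins the head-to-head, 23–16.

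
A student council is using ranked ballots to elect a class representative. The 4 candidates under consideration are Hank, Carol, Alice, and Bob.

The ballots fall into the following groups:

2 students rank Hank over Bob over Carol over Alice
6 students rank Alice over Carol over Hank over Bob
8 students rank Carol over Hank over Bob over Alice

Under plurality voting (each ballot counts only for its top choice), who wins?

Carol

First-place vote totals:
  Hank: 2
  Carol: 8
  Alice: 6
  Bob: 0
Carol has the most first-place votes.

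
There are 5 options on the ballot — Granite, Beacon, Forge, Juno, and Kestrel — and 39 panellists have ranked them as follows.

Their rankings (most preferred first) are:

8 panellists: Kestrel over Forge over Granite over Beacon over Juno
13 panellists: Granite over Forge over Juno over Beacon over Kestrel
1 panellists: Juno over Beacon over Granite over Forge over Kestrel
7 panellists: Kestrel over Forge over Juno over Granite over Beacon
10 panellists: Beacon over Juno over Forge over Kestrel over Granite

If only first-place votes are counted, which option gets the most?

Kestrel

First-place vote totals:
  Granite: 13
  Beacon: 10
  Forge: 0
  Juno: 1
  Kestrel: 15
Kestrel has the most first-place votes.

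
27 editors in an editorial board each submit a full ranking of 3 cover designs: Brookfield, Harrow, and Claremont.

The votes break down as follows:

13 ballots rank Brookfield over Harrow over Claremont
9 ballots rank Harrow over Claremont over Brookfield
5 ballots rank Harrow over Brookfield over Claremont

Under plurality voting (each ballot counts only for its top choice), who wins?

Harrow

First-place vote totals:
  Brookfield: 13
  Harrow: 14
  Claremont: 0
Harrow has the most first-place votes.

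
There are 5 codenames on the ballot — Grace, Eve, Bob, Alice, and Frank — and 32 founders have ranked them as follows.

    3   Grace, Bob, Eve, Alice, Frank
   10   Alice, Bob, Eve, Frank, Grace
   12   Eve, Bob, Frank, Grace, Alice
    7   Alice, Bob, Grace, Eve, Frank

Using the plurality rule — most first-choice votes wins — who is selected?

First-place vote totals:
  Grace: 3
  Eve: 12
  Bob: 0
  Alice: 17
  Frank: 0
Alice has the most first-place votes.

Alice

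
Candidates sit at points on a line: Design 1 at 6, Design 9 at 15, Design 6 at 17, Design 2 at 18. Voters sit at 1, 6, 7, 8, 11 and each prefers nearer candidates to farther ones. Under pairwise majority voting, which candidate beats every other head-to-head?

With single-peaked preferences on a line, the Condorcet winner is the candidate closest to the median voter.
The median voter (position 7) is closest to Design 1 at 6.
Check: Design 1 vs Design 6 — voters closer to Design 1: 5 of 5.

Design 1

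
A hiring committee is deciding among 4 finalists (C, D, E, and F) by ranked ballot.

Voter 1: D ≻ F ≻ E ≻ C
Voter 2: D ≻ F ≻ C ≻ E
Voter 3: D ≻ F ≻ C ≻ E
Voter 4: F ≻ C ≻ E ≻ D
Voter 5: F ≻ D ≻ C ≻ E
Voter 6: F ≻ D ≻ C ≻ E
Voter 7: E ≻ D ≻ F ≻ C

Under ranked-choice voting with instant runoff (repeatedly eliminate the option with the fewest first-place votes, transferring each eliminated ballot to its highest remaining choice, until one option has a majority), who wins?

D

Round 1: D 3, F 3, E 1, C 0. C has the fewest and is eliminated.
Round 2: D 3, F 3, E 1. E has the fewest and is eliminated.
Round 3: D 4, F 3. D has a majority.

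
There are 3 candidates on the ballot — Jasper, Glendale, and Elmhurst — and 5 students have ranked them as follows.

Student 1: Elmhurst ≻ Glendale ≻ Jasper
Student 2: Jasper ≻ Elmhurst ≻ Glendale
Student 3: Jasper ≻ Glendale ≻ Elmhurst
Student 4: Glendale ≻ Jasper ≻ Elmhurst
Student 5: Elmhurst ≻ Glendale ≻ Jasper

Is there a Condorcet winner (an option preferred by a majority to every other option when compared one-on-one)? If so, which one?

None — there is no Condorcet winner

Head-to-head results (5 voters total):
Jasper vs Glendale: Glendale wins 3–2.
Jasper vs Elmhurst: Jasper wins 3–2.
Glendale vs Elmhurst: Elmhurst wins 3–2.
No candidate beats all others: Jasper beats Elmhurst beats Glendale beats Jasper, a majority cycle.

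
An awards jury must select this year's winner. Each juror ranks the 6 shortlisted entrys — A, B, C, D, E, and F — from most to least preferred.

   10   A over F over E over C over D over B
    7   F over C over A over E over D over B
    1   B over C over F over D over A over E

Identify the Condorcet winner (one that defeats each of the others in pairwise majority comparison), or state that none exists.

A

Head-to-head results (18 voters total):
A vs B: A wins 17–1.
A vs C: A wins 10–8.
A vs D: A wins 17–1.
A vs E: A wins 18–0.
A vs F: A wins 10–8.
B vs C: C wins 17–1.
B vs D: D wins 17–1.
B vs E: E wins 17–1.
B vs F: F wins 17–1.
C vs D: C wins 18–0.
C vs E: E wins 10–8.
C vs F: F wins 17–1.
D vs E: E wins 17–1.
D vs F: F wins 18–0.
E vs F: F wins 18–0.
A beats each rival — B (17–1), C (10–8), D (17–1), E (18–0), F (10–8) — so A is the Condorcet winner.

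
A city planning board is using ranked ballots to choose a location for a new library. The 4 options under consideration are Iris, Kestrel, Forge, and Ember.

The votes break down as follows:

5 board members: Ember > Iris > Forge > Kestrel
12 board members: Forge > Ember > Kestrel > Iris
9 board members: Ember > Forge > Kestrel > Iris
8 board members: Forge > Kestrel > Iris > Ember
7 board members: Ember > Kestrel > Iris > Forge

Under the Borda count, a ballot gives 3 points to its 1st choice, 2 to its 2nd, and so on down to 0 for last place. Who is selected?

Ember

Borda scores:
  Iris: 5·2 + 12·0 + 9·0 + 8·1 + 7·1 = 25
  Kestrel: 5·0 + 12·1 + 9·1 + 8·2 + 7·2 = 51
  Forge: 5·1 + 12·3 + 9·2 + 8·3 + 7·0 = 83
  Ember: 5·3 + 12·2 + 9·3 + 8·0 + 7·3 = 87
Ember has the highest total.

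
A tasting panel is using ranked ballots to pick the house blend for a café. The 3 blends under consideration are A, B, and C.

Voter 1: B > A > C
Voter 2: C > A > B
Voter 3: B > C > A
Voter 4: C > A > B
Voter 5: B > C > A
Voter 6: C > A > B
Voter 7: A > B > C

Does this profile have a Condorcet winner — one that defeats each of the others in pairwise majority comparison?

No

Head-to-head results (7 voters total):
A vs B: A wins 4–3.
A vs C: C wins 5–2.
B vs C: B wins 4–3.
No candidate beats all others: A beats B beats C beats A, a majority cycle.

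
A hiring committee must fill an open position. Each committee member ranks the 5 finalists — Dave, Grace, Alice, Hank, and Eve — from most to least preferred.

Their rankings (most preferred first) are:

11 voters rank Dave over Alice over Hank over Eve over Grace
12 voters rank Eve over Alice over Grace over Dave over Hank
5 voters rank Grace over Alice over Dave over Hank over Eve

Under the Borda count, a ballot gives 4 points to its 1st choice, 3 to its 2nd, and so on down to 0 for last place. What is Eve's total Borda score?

59

Borda scores:
  Dave: 11·4 + 12·1 + 5·2 = 66
  Grace: 11·0 + 12·2 + 5·4 = 44
  Alice: 11·3 + 12·3 + 5·3 = 84
  Hank: 11·2 + 12·0 + 5·1 = 27
  Eve: 11·1 + 12·4 + 5·0 = 59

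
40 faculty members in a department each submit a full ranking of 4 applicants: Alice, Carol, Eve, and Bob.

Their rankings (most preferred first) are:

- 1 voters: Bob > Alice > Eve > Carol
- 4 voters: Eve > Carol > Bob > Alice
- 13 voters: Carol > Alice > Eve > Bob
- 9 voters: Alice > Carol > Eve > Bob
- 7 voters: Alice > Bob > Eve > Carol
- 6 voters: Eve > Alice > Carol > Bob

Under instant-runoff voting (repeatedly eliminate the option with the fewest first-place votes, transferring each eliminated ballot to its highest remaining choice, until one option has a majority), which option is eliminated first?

Round 1: Alice 16, Carol 13, Eve 10, Bob 1. Bob has the fewest and is eliminated.
Round 2: Alice 17, Carol 13, Eve 10. Eve has the fewest and is eliminated.
Round 3: Alice 23, Carol 17. Alice has a majority.

Bob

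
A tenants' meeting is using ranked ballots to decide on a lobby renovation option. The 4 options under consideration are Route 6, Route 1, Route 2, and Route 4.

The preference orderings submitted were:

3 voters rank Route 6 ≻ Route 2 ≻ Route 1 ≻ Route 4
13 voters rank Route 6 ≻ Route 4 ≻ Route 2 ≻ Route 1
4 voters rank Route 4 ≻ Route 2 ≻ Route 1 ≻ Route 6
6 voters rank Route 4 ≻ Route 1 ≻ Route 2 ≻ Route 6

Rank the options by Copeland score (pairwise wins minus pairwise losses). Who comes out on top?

Pairwise results:
  Route 6 vs Route 1: Route 6 wins 16–10.
  Route 6 vs Route 2: Route 6 wins 16–10.
  Route 6 vs Route 4: Route 6 wins 16–10.
  Route 1 vs Route 2: Route 2 wins 20–6.
  Route 1 vs Route 4: Route 4 wins 23–3.
  Route 2 vs Route 4: Route 4 wins 23–3.
Copeland scores (wins − losses):
  Route 6: 3 − 0 = 3
  Route 1: 0 − 3 = -3
  Route 2: 1 − 2 = -1
  Route 4: 2 − 1 = 1
Route 6 has the best Copeland score.

Route 6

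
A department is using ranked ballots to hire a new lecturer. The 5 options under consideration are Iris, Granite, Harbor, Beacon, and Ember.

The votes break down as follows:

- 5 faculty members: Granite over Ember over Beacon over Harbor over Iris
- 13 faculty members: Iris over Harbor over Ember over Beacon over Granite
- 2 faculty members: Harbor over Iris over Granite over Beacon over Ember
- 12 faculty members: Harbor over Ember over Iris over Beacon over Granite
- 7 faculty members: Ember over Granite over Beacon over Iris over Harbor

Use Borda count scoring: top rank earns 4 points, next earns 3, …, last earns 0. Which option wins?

Borda scores:
  Iris: 5·0 + 13·4 + 2·3 + 12·2 + 7·1 = 89
  Granite: 5·4 + 13·0 + 2·2 + 12·0 + 7·3 = 45
  Harbor: 5·1 + 13·3 + 2·4 + 12·4 + 7·0 = 100
  Beacon: 5·2 + 13·1 + 2·1 + 12·1 + 7·2 = 51
  Ember: 5·3 + 13·2 + 2·0 + 12·3 + 7·4 = 105
Ember has the highest total.

Ember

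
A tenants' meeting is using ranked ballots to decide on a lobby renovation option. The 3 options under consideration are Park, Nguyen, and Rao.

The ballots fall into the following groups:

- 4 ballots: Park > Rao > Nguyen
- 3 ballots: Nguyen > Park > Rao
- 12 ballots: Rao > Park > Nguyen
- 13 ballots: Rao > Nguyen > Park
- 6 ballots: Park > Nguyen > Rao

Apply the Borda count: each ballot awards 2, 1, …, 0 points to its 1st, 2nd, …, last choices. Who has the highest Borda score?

Rao

Borda scores:
  Park: 4·2 + 3·1 + 12·1 + 13·0 + 6·2 = 35
  Nguyen: 4·0 + 3·2 + 12·0 + 13·1 + 6·1 = 25
  Rao: 4·1 + 3·0 + 12·2 + 13·2 + 6·0 = 54
Rao has the highest total.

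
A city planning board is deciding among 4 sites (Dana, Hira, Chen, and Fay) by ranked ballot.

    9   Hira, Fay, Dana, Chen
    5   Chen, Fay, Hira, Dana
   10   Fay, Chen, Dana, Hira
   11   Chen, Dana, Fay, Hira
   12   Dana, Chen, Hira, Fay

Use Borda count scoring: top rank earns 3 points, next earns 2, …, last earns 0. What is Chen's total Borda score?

92

Borda scores:
  Dana: 9·1 + 5·0 + 10·1 + 11·2 + 12·3 = 77
  Hira: 9·3 + 5·1 + 10·0 + 11·0 + 12·1 = 44
  Chen: 9·0 + 5·3 + 10·2 + 11·3 + 12·2 = 92
  Fay: 9·2 + 5·2 + 10·3 + 11·1 + 12·0 = 69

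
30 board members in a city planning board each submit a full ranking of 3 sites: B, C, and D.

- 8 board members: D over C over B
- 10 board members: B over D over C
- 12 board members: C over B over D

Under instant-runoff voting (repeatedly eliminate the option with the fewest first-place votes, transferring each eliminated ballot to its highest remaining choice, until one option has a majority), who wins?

Round 1: C 12, B 10, D 8. D has the fewest and is eliminated.
Round 2: C 20, B 10. C has a majority.

C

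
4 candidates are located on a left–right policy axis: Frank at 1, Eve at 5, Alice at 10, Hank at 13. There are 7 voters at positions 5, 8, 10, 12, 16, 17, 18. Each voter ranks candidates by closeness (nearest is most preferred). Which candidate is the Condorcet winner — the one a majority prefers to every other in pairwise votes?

Hank

With single-peaked preferences on a line, the Condorcet winner is the candidate closest to the median voter.
The median voter (position 12) is closest to Hank at 13.
Check: Hank vs Eve — voters closer to Hank: 5 of 7.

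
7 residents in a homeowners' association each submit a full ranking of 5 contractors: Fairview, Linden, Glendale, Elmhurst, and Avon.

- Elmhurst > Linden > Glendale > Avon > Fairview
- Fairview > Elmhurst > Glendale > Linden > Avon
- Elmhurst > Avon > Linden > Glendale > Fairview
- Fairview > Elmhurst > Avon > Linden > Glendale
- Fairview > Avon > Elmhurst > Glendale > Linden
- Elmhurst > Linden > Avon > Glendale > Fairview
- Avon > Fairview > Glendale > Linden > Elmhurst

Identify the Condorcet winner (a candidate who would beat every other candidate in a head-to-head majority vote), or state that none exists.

None — there is no Condorcet winner

Head-to-head results (7 voters total):
Fairview vs Linden: Fairview wins 4–3.
Fairview vs Glendale: Fairview wins 4–3.
Fairview vs Elmhurst: Fairview wins 4–3.
Fairview vs Avon: Avon wins 4–3.
Linden vs Glendale: Linden wins 4–3.
Linden vs Elmhurst: Elmhurst wins 6–1.
Linden vs Avon: Avon wins 4–3.
Glendale vs Elmhurst: Elmhurst wins 6–1.
Glendale vs Avon: Avon wins 5–2.
Elmhurst vs Avon: Elmhurst wins 5–2.
No candidate beats all others: Fairview beats Elmhurst beats Avon beats Fairview, a majority cycle.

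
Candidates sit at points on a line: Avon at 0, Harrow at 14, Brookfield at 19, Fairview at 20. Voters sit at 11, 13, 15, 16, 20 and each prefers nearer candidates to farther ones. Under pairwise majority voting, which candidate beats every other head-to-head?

Harrow

With single-peaked preferences on a line, the Condorcet winner is the candidate closest to the median voter.
The median voter (position 15) is closest to Harrow at 14.
Check: Harrow vs Avon — voters closer to Harrow: 5 of 5.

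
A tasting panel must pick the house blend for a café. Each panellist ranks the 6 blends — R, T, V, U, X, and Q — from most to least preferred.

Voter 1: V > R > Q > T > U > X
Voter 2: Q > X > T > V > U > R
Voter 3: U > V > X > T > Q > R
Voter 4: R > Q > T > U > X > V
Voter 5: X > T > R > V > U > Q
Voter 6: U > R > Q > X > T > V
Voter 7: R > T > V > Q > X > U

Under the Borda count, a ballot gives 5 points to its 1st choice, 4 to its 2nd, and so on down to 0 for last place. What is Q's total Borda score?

Borda scores:
  R: 4 + 0 + 0 + 5 + 3 + 4 + 5 = 21
  T: 2 + 3 + 2 + 3 + 4 + 1 + 4 = 19
  V: 5 + 2 + 4 + 0 + 2 + 0 + 3 = 16
  U: 1 + 1 + 5 + 2 + 1 + 5 + 0 = 15
  X: 0 + 4 + 3 + 1 + 5 + 2 + 1 = 16
  Q: 3 + 5 + 1 + 4 + 0 + 3 + 2 = 18

18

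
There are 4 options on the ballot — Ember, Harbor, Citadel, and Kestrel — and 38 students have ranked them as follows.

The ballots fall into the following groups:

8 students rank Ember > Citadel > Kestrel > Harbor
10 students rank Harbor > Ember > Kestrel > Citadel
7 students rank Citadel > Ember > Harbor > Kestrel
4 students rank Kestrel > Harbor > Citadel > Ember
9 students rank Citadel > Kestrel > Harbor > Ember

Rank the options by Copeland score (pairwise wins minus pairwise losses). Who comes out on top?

Pairwise results:
  Ember vs Harbor: Harbor wins 23–15.
  Ember vs Citadel: Citadel wins 20–18.
  Ember vs Kestrel: Ember wins 25–13.
  Harbor vs Citadel: Citadel wins 24–14.
  Harbor vs Kestrel: Kestrel wins 21–17.
  Citadel vs Kestrel: Citadel wins 24–14.
Copeland scores (wins − losses):
  Ember: 1 − 2 = -1
  Harbor: 1 − 2 = -1
  Citadel: 3 − 0 = 3
  Kestrel: 1 − 2 = -1
Citadel has the best Copeland score.

Citadel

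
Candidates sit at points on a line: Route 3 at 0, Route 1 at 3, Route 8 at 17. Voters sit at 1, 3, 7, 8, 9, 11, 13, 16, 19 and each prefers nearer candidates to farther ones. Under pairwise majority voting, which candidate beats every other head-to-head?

Route 1

With single-peaked preferences on a line, the Condorcet winner is the candidate closest to the median voter.
The median voter (position 9) is closest to Route 1 at 3.
Check: Route 1 vs Route 3 — voters closer to Route 1: 8 of 9.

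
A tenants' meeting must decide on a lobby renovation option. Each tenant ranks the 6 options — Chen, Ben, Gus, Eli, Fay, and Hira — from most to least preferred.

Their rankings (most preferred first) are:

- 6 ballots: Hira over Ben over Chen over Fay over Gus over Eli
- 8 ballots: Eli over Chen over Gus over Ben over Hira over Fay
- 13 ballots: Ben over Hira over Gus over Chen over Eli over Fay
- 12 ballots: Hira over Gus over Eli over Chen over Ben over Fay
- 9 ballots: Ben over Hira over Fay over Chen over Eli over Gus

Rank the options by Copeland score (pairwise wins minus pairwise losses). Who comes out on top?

Pairwise results:
  Chen vs Ben: Ben wins 28–20.
  Chen vs Gus: Gus wins 25–23.
  Chen vs Eli: Chen wins 28–20.
  Chen vs Fay: Chen wins 39–9.
  Chen vs Hira: Hira wins 40–8.
  Ben vs Gus: Ben wins 28–20.
  Ben vs Eli: Ben wins 28–20.
  Ben vs Fay: Ben wins 48–0.
  Ben vs Hira: Ben wins 30–18.
  Gus vs Eli: Gus wins 31–17.
  Gus vs Fay: Gus wins 33–15.
  Gus vs Hira: Hira wins 40–8.
  Eli vs Fay: Eli wins 33–15.
  Eli vs Hira: Hira wins 40–8.
  Fay vs Hira: Hira wins 48–0.
Copeland scores (wins − losses):
  Chen: 2 − 3 = -1
  Ben: 5 − 0 = 5
  Gus: 3 − 2 = 1
  Eli: 1 − 4 = -3
  Fay: 0 − 5 = -5
  Hira: 4 − 1 = 3
Ben has the best Copeland score.

Ben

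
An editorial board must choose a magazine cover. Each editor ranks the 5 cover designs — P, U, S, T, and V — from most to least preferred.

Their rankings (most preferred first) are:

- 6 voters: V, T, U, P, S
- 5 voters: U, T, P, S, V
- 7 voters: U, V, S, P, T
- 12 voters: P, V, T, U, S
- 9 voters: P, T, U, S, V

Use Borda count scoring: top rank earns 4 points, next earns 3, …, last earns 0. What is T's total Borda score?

84

Borda scores:
  P: 6·1 + 5·2 + 7·1 + 12·4 + 9·4 = 107
  U: 6·2 + 5·4 + 7·4 + 12·1 + 9·2 = 90
  S: 6·0 + 5·1 + 7·2 + 12·0 + 9·1 = 28
  T: 6·3 + 5·3 + 7·0 + 12·2 + 9·3 = 84
  V: 6·4 + 5·0 + 7·3 + 12·3 + 9·0 = 81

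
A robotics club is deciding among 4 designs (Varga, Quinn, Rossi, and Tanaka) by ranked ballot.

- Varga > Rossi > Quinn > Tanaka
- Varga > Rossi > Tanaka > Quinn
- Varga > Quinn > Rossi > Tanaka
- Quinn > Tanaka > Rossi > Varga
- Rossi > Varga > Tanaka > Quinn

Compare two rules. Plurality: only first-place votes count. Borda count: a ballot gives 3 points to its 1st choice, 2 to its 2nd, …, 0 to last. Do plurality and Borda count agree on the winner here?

Yes

Plurality first-place counts: Varga 3, Quinn 1, Rossi 1, Tanaka 0 → Varga.
Borda totals: Varga 11, Quinn 6, Rossi 9, Tanaka 4 → Varga.
The two rules agree on Varga.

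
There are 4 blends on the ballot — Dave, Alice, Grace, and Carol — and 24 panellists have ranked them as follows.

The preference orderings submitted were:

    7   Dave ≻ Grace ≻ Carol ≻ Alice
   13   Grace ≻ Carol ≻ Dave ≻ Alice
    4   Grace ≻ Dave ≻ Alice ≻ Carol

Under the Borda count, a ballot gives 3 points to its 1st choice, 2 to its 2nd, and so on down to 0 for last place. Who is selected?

Grace

Borda scores:
  Dave: 7·3 + 13·1 + 4·2 = 42
  Alice: 7·0 + 13·0 + 4·1 = 4
  Grace: 7·2 + 13·3 + 4·3 = 65
  Carol: 7·1 + 13·2 + 4·0 = 33
Grace has the highest total.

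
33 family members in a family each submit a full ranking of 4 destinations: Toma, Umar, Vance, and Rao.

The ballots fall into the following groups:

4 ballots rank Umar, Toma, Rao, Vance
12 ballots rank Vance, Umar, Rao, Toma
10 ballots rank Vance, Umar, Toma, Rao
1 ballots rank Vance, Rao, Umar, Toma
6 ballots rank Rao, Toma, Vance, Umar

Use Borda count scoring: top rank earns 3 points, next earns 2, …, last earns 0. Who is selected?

Vance

Borda scores:
  Toma: 4·2 + 12·0 + 10·1 + 0 + 6·2 = 30
  Umar: 4·3 + 12·2 + 10·2 + 1 + 6·0 = 57
  Vance: 4·0 + 12·3 + 10·3 + 3 + 6·1 = 75
  Rao: 4·1 + 12·1 + 10·0 + 2 + 6·3 = 36
Vance has the highest total.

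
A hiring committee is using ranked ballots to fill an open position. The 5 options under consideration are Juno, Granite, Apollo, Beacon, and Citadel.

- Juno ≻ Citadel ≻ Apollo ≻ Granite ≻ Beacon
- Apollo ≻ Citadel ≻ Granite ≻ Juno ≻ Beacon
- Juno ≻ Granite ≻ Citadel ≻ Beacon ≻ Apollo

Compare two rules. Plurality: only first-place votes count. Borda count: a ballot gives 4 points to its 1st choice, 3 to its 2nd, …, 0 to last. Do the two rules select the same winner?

Plurality first-place counts: Juno 2, Granite 0, Apollo 1, Beacon 0, Citadel 0 → Juno.
Borda totals: Juno 9, Granite 6, Apollo 6, Beacon 1, Citadel 8 → Juno.
The two rules agree on Juno.

Yes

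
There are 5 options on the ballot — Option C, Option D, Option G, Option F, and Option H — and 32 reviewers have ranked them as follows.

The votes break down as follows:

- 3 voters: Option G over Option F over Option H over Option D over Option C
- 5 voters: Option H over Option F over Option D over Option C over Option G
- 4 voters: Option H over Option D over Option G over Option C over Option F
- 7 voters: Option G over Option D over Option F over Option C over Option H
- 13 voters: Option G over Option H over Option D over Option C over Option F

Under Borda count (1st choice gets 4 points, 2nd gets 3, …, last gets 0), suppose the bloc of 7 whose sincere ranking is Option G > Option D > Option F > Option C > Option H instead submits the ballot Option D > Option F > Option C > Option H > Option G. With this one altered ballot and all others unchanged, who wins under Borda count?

Borda totals with the altered ballot: Option C 36, Option D 79, Option G 72, Option F 45, Option H 88.
The switch changes the winner from Option G to Option H.

Option H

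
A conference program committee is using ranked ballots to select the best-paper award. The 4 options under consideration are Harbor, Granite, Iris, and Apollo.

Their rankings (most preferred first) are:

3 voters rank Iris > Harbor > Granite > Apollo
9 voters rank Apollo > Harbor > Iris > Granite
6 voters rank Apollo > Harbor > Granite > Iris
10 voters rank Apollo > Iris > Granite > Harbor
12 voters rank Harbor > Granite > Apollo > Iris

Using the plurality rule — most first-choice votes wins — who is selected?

Apollo

First-place vote totals:
  Harbor: 12
  Granite: 0
  Iris: 3
  Apollo: 25
Apollo has the most first-place votes.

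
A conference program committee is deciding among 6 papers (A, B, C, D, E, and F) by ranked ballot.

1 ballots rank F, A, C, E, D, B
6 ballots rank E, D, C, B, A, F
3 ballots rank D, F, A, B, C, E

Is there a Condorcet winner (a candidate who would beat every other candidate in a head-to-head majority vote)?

Head-to-head results (10 voters total):
A vs B: B wins 6–4.
A vs C: C wins 6–4.
A vs D: D wins 9–1.
A vs E: E wins 6–4.
A vs F: A wins 6–4.
B vs C: C wins 7–3.
B vs D: D wins 10–0.
B vs E: E wins 7–3.
B vs F: B wins 6–4.
C vs D: D wins 9–1.
C vs E: E wins 6–4.
C vs F: C wins 6–4.
D vs E: E wins 7–3.
D vs F: D wins 9–1.
E vs F: E wins 6–4.
E beats each rival — A (6–4), B (7–3), C (6–4), D (7–3), F (6–4) — so E is the Condorcet winner.

Yes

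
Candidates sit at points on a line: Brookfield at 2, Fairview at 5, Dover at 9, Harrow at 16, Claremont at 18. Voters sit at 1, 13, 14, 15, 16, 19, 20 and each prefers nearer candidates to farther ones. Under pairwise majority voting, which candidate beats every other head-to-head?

Harrow

With single-peaked preferences on a line, the Condorcet winner is the candidate closest to the median voter.
The median voter (position 15) is closest to Harrow at 16.
Check: Harrow vs Fairview — voters closer to Harrow: 6 of 7.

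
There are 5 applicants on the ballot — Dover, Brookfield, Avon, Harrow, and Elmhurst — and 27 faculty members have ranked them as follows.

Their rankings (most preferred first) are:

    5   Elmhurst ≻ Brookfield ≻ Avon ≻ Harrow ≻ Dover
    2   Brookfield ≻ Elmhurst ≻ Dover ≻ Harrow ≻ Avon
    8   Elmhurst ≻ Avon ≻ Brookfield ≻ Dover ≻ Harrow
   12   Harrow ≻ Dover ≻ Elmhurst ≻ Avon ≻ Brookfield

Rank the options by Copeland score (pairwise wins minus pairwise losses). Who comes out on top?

Pairwise results:
  Dover vs Brookfield: Brookfield wins 15–12.
  Dover vs Avon: Dover wins 14–13.
  Dover vs Harrow: Harrow wins 17–10.
  Dover vs Elmhurst: Elmhurst wins 15–12.
  Brookfield vs Avon: Avon wins 20–7.
  Brookfield vs Harrow: Brookfield wins 15–12.
  Brookfield vs Elmhurst: Elmhurst wins 25–2.
  Avon vs Harrow: Harrow wins 14–13.
  Avon vs Elmhurst: Elmhurst wins 27–0.
  Harrow vs Elmhurst: Elmhurst wins 15–12.
Copeland scores (wins − losses):
  Dover: 1 − 3 = -2
  Brookfield: 2 − 2 = 0
  Avon: 1 − 3 = -2
  Harrow: 2 − 2 = 0
  Elmhurst: 4 − 0 = 4
Elmhurst has the best Copeland score.

Elmhurst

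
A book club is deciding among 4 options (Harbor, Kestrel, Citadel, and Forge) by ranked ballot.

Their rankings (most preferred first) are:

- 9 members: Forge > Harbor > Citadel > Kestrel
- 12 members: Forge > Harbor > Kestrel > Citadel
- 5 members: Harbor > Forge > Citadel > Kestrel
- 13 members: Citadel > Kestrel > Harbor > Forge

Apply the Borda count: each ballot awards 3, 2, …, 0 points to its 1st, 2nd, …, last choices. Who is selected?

Forge

Borda scores:
  Harbor: 9·2 + 12·2 + 5·3 + 13·1 = 70
  Kestrel: 9·0 + 12·1 + 5·0 + 13·2 = 38
  Citadel: 9·1 + 12·0 + 5·1 + 13·3 = 53
  Forge: 9·3 + 12·3 + 5·2 + 13·0 = 73
Forge has the highest total.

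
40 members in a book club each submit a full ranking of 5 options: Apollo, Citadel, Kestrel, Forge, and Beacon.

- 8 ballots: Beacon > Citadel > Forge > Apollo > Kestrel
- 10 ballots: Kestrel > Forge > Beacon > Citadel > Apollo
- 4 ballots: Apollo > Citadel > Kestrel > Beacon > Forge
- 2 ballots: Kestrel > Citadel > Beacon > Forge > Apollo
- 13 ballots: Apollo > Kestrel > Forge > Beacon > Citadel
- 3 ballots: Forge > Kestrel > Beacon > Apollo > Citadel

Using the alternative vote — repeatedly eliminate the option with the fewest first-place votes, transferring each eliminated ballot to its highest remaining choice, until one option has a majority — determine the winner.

Apollo

Round 1: Apollo 17, Kestrel 12, Beacon 8, Forge 3, Citadel 0. Citadel has the fewest and is eliminated.
Round 2: Apollo 17, Kestrel 12, Beacon 8, Forge 3. Forge has the fewest and is eliminated.
Round 3: Apollo 17, Kestrel 15, Beacon 8. Beacon has the fewest and is eliminated.
Round 4: Apollo 25, Kestrel 15. Apollo has a majority.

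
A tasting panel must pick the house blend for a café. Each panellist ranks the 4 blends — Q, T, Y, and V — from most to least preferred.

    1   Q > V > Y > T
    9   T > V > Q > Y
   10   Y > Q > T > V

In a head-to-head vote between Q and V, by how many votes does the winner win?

Ballots ranking Q above V: 1+10 = 11.
Ballots ranking V above Q: 9.
Q wins 11–9, a margin of 2.

2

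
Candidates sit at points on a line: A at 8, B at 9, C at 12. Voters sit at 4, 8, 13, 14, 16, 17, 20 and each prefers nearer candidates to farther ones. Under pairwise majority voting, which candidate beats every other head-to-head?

C

With single-peaked preferences on a line, the Condorcet winner is the candidate closest to the median voter.
The median voter (position 14) is closest to C at 12.
Check: C vs B — voters closer to C: 5 of 7.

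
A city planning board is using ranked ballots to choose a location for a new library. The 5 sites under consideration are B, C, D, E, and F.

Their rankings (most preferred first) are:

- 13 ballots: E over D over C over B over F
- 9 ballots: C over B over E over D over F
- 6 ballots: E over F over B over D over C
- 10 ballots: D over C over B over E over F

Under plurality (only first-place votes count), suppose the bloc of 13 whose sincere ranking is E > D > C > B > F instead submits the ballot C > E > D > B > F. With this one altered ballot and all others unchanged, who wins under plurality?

First-place totals with the altered ballot: B 0, C 22, D 10, E 6, F 0.
The switch changes the winner from E to C.

C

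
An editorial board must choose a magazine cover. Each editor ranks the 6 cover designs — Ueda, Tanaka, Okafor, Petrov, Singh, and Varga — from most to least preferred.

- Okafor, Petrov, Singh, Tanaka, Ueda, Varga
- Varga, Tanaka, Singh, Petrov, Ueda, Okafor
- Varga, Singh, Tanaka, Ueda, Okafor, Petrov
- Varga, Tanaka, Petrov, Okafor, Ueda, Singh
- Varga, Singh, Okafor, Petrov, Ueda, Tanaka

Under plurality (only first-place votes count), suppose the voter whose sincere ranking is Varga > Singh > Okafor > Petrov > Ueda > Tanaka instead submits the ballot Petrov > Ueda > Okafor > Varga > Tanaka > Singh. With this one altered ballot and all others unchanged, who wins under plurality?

Varga

First-place totals with the altered ballot: Ueda 0, Tanaka 0, Okafor 1, Petrov 1, Singh 0, Varga 3.
The winner is unchanged: still Varga.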